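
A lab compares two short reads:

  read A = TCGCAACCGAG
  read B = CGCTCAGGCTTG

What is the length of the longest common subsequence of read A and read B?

6

Let dp[i][j] be the LCS length of the first i bases of read A and the first j bases of read B. dp[i][j] = dp[i-1][j-1]+1 when the i-th and j-th bases match, else max(dp[i-1][j], dp[i][j-1]).
    ·  C  G  C  T  C  A  G  G  C  T  T  G
 ·  0  0  0  0  0  0  0  0  0  0  0  0  0
 T  0  0  0  0  1  1  1  1  1  1  1  1  1
 C  0  1  1  1  1  2  2  2  2  2  2  2  2
 G  0  1  2  2  2  2  2  3  3  3  3  3  3
 C  0  1  2  3  3  3  3  3  3  4  4  4  4
 A  0  1  2  3  3  3  4  4  4  4  4  4  4
 A  0  1  2  3  3  3  4  4  4  4  4  4  4
 C  0  1  2  3  3  4  4  4  4  5  5  5  5
 C  0  1  2  3  3  4  4  4  4  5  5  5  5
 G  0  1  2  3  3  4  4  5  5  5  5  5  6
 A  0  1  2  3  3  4  5  5  5  5  5  5  6
 G  0  1  2  3  3  4  5  6  6  6  6  6  6
dp[11][12] = 6. One LCS (by backtracking along matches): CGCACG.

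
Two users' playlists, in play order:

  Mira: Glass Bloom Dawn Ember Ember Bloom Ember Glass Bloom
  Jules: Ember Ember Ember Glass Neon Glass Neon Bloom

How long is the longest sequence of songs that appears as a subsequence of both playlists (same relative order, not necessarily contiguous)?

5

Match Ember at Mira[4]=Jules[1], Ember at Mira[5]=Jules[2], Ember at Mira[7]=Jules[3], Glass at Mira[8]=Jules[6], Bloom at Mira[9]=Jules[8] — 5 songs in the same relative order in both, and the DP table's final entry dp[9][8] is also 5, so no common subsequence is longer.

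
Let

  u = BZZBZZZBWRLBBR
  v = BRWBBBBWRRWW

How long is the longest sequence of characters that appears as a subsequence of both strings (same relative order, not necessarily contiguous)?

Match B [1,5]; then B [4,6]; then B [8,7]; then W [9,8]; then R [10,9]; then R [14,10] — 6 characters in the same relative order in both, and the DP table's final entry dp[14][12] is also 6, so no common subsequence is longer.

6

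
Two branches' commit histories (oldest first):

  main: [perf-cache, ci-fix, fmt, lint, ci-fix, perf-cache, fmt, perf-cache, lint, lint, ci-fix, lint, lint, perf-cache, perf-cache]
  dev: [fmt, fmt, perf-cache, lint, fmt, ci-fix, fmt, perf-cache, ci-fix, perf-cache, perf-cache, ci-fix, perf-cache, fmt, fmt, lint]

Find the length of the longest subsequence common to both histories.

8

One common subsequence of length 8: perf-cache at main[1]=dev[3], ci-fix at main[2]=dev[6], fmt at main[3]=dev[7], ci-fix at main[5]=dev[9], perf-cache at main[6]=dev[10], perf-cache at main[8]=dev[11], ci-fix at main[11]=dev[12], lint at main[13]=dev[16]. The LCS DP gives dp[15][16] = 8, so this is optimal.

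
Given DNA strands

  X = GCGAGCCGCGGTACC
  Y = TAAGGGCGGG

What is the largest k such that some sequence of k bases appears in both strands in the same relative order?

Match G at X[1]=Y[4], then G at X[3]=Y[5], then G at X[5]=Y[6], then C at X[7]=Y[7], then G at X[8]=Y[8], then G at X[10]=Y[9], then G at X[11]=Y[10] — 7 bases in the same relative order in both. The LCS DP gives dp[15][10] = 7, so this is optimal.

7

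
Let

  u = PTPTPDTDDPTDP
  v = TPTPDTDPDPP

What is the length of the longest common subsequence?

Match T at u[2]=v[1] → P at u[3]=v[2] → T at u[4]=v[3] → P at u[5]=v[4] → D at u[6]=v[5] → T at u[7]=v[6] → D at u[8]=v[7] → D at u[9]=v[9] → P at u[10]=v[10] → P at u[13]=v[11] — 10 characters in the same relative order in both. The LCS DP gives dp[13][11] = 10, so this is optimal.

10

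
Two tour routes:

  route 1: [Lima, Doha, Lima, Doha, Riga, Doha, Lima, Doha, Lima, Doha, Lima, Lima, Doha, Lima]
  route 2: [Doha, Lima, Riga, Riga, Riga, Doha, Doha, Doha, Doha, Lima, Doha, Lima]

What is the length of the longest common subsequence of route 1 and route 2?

9

Match Doha at route 1[2]=route 2[1], Lima at route 1[3]=route 2[2], Doha at route 1[4]=route 2[6], Doha at route 1[6]=route 2[7], Doha at route 1[8]=route 2[8], Doha at route 1[10]=route 2[9], Lima at route 1[12]=route 2[10], Doha at route 1[13]=route 2[11], Lima at route 1[14]=route 2[12] — 9 stops in the same relative order in both. The LCS DP gives dp[14][12] = 9, so this is optimal.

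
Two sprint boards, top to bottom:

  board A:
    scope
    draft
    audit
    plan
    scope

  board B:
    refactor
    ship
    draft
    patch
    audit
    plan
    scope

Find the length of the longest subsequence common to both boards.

4

Taking draft at board A[2]=board B[3] → audit at board A[3]=board B[5] → plan at board A[4]=board B[6] → scope at board A[5]=board B[7] gives a common subsequence of length 4. Since dp[5][7] = 4, nothing longer is possible.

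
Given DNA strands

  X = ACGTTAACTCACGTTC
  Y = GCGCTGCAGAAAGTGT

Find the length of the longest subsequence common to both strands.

9

Taking C at X[2]=Y[2], G at X[3]=Y[3], T at X[4]=Y[5], A at X[6]=Y[10], A at X[7]=Y[11], A at X[11]=Y[12], G at X[13]=Y[13], T at X[14]=Y[14], T at X[15]=Y[16] gives a common subsequence of length 9. dp[16][16] = 9 confirms this is the maximum.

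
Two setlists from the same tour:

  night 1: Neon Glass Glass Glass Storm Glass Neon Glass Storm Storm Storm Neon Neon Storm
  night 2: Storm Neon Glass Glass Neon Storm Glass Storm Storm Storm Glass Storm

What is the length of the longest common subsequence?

9

Taking Neon at night 1[1]=night 2[2] → Glass at night 1[2]=night 2[3] → Glass at night 1[3]=night 2[4] → Storm at night 1[5]=night 2[6] → Glass at night 1[8]=night 2[7] → Storm at night 1[9]=night 2[8] → Storm at night 1[10]=night 2[9] → Storm at night 1[11]=night 2[10] → Storm at night 1[14]=night 2[12] gives a common subsequence of length 9, and the DP table's final entry dp[14][12] is also 9, so no common subsequence is longer.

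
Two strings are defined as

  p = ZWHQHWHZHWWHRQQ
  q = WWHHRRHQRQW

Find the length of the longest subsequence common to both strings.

Pick W (p #2, q #1), then W (p #6, q #2), then H (p #7, q #3), then H (p #9, q #4), then H (p #12, q #7), then R (p #13, q #9), then Q (p #14, q #10); all 7 characters appear in both, in order. Since dp[15][11] = 7, nothing longer is possible.

7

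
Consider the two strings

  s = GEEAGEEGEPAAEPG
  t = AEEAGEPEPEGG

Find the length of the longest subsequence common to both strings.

9

One common subsequence of length 9: E [2,2]; then E [3,3]; then A [4,4]; then G [5,5]; then E [6,6]; then E [9,8]; then P [10,9]; then E [13,10]; then G [15,12], and the DP table's final entry dp[15][12] is also 9, so no common subsequence is longer.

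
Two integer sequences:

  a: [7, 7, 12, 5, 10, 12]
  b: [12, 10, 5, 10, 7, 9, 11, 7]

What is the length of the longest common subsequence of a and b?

Let dp[i][j] be the LCS length of the first i values of a and the first j values of b. dp[i][j] = dp[i-1][j-1]+1 when the i-th and j-th values match, else max(dp[i-1][j], dp[i][j-1]).
    · 12 10  5 10  7  9 11  7
 ·  0  0  0  0  0  0  0  0  0
 7  0  0  0  0  0  1  1  1  1
 7  0  0  0  0  0  1  1  1  2
12  0  1  1  1  1  1  1  1  2
 5  0  1  1  2  2  2  2  2  2
10  0  1  2  2  3  3  3  3  3
12  0  1  2  2  3  3  3  3  3
dp[6][8] = 3. One LCS (by backtracking along matches): 12, 5, 10.

3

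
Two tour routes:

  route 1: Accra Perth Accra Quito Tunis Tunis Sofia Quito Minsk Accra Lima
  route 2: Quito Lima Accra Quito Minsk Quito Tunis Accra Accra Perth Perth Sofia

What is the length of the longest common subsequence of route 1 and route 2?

4

Match Accra (route 1 #1, route 2 #3) → Quito (route 1 #4, route 2 #6) → Tunis (route 1 #5, route 2 #7) → Sofia (route 1 #7, route 2 #12) — 4 stops in the same relative order in both. The LCS DP gives dp[11][12] = 4, so this is optimal.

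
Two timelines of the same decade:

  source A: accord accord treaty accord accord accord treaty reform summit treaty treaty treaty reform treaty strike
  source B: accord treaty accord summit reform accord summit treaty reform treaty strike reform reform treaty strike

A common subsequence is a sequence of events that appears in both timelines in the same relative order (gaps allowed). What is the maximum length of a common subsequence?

One common subsequence of length 10: accord at source A[2]=source B[1], treaty at source A[3]=source B[2], accord at source A[4]=source B[3], accord at source A[5]=source B[6], treaty at source A[7]=source B[8], reform at source A[8]=source B[9], treaty at source A[10]=source B[10], reform at source A[13]=source B[13], treaty at source A[14]=source B[14], strike at source A[15]=source B[15], and the DP table's final entry dp[15][15] is also 10, so no common subsequence is longer.

10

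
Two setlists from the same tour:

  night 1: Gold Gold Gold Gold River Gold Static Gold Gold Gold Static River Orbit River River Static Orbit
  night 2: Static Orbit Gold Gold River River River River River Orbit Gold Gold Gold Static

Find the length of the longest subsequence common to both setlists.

Taking Gold at night 1[1]=night 2[3], Gold at night 1[2]=night 2[4], River at night 1[5]=night 2[9], Gold at night 1[8]=night 2[11], Gold at night 1[9]=night 2[12], Gold at night 1[10]=night 2[13], Static at night 1[16]=night 2[14] gives a common subsequence of length 7. The LCS DP gives dp[17][14] = 7, so this is optimal.

7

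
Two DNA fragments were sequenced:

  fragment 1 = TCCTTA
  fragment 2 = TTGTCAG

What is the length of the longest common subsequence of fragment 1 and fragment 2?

Match T at fragment 1[1]=fragment 2[1], then T at fragment 1[4]=fragment 2[2], then T at fragment 1[5]=fragment 2[4], then A at fragment 1[6]=fragment 2[6] — 4 bases in the same relative order in both, and the DP table's final entry dp[6][7] is also 4, so no common subsequence is longer.

4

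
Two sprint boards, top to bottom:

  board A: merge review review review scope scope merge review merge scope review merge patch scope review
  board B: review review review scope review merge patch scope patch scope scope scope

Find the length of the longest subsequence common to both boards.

9

Pick review at board A[2]=board B[1], review at board A[3]=board B[2], review at board A[4]=board B[3], scope at board A[6]=board B[4], review at board A[8]=board B[5], merge at board A[9]=board B[6], scope at board A[10]=board B[8], patch at board A[13]=board B[9], scope at board A[14]=board B[12]; all 9 tasks appear in both, in order. Since dp[15][12] = 9, nothing longer is possible.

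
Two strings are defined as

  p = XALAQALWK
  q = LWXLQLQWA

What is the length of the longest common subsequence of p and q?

5

Taking X [1,3], then L [3,4], then Q [5,5], then L [7,6], then W [8,8] gives a common subsequence of length 5. dp[9][9] = 5 confirms this is the maximum.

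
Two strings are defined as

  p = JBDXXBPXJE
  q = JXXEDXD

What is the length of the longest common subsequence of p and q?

Taking J (p #1, q #1), then X (p #4, q #2), then X (p #5, q #3), then X (p #8, q #6) gives a common subsequence of length 4, and the DP table's final entry dp[10][7] is also 4, so no common subsequence is longer.

4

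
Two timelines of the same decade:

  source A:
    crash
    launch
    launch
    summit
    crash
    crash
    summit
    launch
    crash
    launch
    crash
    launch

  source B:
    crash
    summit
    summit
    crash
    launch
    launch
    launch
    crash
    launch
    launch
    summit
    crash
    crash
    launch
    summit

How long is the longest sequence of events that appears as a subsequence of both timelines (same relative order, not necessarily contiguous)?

One common subsequence of length 8: crash (source A #1, source B #4) → launch (source A #2, source B #6) → launch (source A #3, source B #7) → crash (source A #5, source B #8) → summit (source A #7, source B #11) → crash (source A #9, source B #12) → crash (source A #11, source B #13) → launch (source A #12, source B #14), and the DP table's final entry dp[12][15] is also 8, so no common subsequence is longer.

8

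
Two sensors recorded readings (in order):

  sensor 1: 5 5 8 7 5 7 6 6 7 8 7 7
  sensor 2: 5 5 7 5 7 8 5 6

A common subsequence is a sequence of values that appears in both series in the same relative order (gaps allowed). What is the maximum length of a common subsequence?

Let dp[i][j] be the LCS length of the first i values of sensor 1 and the first j values of sensor 2. dp[i][j] = dp[i-1][j-1]+1 when the i-th and j-th values match, else max(dp[i-1][j], dp[i][j-1]).
    ·  5  5  7  5  7  8  5  6
 ·  0  0  0  0  0  0  0  0  0
 5  0  1  1  1  1  1  1  1  1
 5  0  1  2  2  2  2  2  2  2
 8  0  1  2  2  2  2  3  3  3
 7  0  1  2  3  3  3  3  3  3
 5  0  1  2  3  4  4  4  4  4
 7  0  1  2  3  4  5  5  5  5
 6  0  1  2  3  4  5  5  5  6
 6  0  1  2  3  4  5  5  5  6
 7  0  1  2  3  4  5  5  5  6
 8  0  1  2  3  4  5  6  6  6
 7  0  1  2  3  4  5  6  6  6
 7  0  1  2  3  4  5  6  6  6
dp[12][8] = 6. One LCS (by backtracking along matches): 5, 5, 7, 5, 7, 6.

6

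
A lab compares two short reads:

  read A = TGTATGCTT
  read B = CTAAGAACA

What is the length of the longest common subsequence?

Pick T (read A #1, read B #2), then G (read A #2, read B #5), then A (read A #4, read B #7), then C (read A #7, read B #8); all 4 bases appear in both, in order. Since dp[9][9] = 4, nothing longer is possible.

4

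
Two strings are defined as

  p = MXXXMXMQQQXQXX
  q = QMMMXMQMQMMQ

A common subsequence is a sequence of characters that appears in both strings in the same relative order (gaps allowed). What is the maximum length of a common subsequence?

7

One common subsequence of length 7: M [1,3], M [5,4], X [6,5], M [7,6], Q [8,7], Q [9,9], Q [12,12]. Since dp[14][12] = 7, nothing longer is possible.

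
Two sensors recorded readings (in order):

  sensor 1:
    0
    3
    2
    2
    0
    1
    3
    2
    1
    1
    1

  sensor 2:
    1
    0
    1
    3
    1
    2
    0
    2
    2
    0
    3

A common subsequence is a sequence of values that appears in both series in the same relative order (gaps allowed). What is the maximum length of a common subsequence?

Taking 0 at sensor 1[1]=sensor 2[2], then 3 at sensor 1[2]=sensor 2[4], then 2 at sensor 1[3]=sensor 2[8], then 2 at sensor 1[4]=sensor 2[9], then 0 at sensor 1[5]=sensor 2[10], then 3 at sensor 1[7]=sensor 2[11] gives a common subsequence of length 6. Since dp[11][11] = 6, nothing longer is possible.

6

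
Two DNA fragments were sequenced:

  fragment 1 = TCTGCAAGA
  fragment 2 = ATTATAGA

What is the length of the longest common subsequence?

6

Let dp[i][j] be the LCS length of the first i bases of fragment 1 and the first j bases of fragment 2. dp[i][j] = dp[i-1][j-1]+1 when the i-th and j-th bases match, else max(dp[i-1][j], dp[i][j-1]).
    ·  A  T  T  A  T  A  G  A
 ·  0  0  0  0  0  0  0  0  0
 T  0  0  1  1  1  1  1  1  1
 C  0  0  1  1  1  1  1  1  1
 T  0  0  1  2  2  2  2  2  2
 G  0  0  1  2  2  2  2  3  3
 C  0  0  1  2  2  2  2  3  3
 A  0  1  1  2  3  3  3  3  4
 A  0  1  1  2  3  3  4  4  4
 G  0  1  1  2  3  3  4  5  5
 A  0  1  1  2  3  3  4  5  6
dp[9][8] = 6. One LCS (by backtracking along matches): TTAAGA.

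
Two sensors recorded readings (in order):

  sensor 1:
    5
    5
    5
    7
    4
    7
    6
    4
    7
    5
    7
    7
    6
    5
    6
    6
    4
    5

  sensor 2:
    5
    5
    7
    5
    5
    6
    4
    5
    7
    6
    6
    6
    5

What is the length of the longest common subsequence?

11

Taking 5 (sensor 1 #1, sensor 2 #2), 5 (sensor 1 #2, sensor 2 #4), 5 (sensor 1 #3, sensor 2 #5), 6 (sensor 1 #7, sensor 2 #6), 4 (sensor 1 #8, sensor 2 #7), 5 (sensor 1 #10, sensor 2 #8), 7 (sensor 1 #12, sensor 2 #9), 6 (sensor 1 #13, sensor 2 #10), 6 (sensor 1 #15, sensor 2 #11), 6 (sensor 1 #16, sensor 2 #12), 5 (sensor 1 #18, sensor 2 #13) gives a common subsequence of length 11, and the DP table's final entry dp[18][13] is also 11, so no common subsequence is longer.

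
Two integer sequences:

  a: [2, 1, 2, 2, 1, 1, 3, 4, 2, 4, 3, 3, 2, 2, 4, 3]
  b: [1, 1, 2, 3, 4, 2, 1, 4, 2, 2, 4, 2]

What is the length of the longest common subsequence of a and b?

9

Pick 1 (a #2, b #2) → 2 (a #4, b #3) → 3 (a #7, b #4) → 4 (a #8, b #5) → 2 (a #9, b #6) → 4 (a #10, b #8) → 2 (a #13, b #9) → 2 (a #14, b #10) → 4 (a #15, b #11); all 9 values appear in both, in order. Since dp[16][12] = 9, nothing longer is possible.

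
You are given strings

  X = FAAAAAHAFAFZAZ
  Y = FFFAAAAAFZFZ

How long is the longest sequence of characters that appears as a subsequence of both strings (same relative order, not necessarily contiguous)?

9

Match F at X[1]=Y[3] → A at X[3]=Y[4] → A at X[4]=Y[5] → A at X[5]=Y[6] → A at X[6]=Y[7] → A at X[8]=Y[8] → F at X[9]=Y[9] → F at X[11]=Y[11] → Z at X[14]=Y[12] — 9 characters in the same relative order in both. The LCS DP gives dp[14][12] = 9, so this is optimal.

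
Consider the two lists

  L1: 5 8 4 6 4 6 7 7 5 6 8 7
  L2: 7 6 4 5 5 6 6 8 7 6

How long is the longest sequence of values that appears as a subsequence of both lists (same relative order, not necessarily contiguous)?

6

Pick 6 [4,2] → 4 [5,3] → 6 [6,6] → 6 [10,7] → 8 [11,8] → 7 [12,9]; all 6 values appear in both, in order. Since dp[12][10] = 6, nothing longer is possible.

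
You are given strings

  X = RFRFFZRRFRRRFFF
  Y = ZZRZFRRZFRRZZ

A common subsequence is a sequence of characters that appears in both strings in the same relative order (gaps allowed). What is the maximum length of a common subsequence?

7

Pick R (X #1, Y #3) → F (X #2, Y #5) → R (X #3, Y #7) → Z (X #6, Y #8) → F (X #9, Y #9) → R (X #10, Y #10) → R (X #11, Y #11); all 7 characters appear in both, in order. Since dp[15][13] = 7, nothing longer is possible.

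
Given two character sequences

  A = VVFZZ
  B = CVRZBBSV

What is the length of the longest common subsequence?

One common subsequence of length 2: V [1,2]; then V [2,8], and the DP table's final entry dp[5][8] is also 2, so no common subsequence is longer.

2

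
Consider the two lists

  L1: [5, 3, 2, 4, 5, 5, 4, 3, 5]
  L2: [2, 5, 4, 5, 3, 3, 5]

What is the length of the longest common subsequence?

Let dp[i][j] be the LCS length of the first i values of L1 and the first j values of L2. dp[i][j] = dp[i-1][j-1]+1 when the i-th and j-th values match, else max(dp[i-1][j], dp[i][j-1]).
    ·  2  5  4  5  3  3  5
 ·  0  0  0  0  0  0  0  0
 5  0  0  1  1  1  1  1  1
 3  0  0  1  1  1  2  2  2
 2  0  1  1  1  1  2  2  2
 4  0  1  1  2  2  2  2  2
 5  0  1  2  2  3  3  3  3
 5  0  1  2  2  3  3  3  4
 4  0  1  2  3  3  3  3  4
 3  0  1  2  3  3  4  4  4
 5  0  1  2  3  4  4  4  5
dp[9][7] = 5. One LCS (by backtracking along matches): 5, 4, 5, 3, 5.

5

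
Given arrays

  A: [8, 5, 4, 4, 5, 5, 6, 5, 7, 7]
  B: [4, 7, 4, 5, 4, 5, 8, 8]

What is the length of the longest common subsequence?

One common subsequence of length 4: 4 [3,1], then 4 [4,3], then 5 [5,4], then 5 [6,6]. Since dp[10][8] = 4, nothing longer is possible.

4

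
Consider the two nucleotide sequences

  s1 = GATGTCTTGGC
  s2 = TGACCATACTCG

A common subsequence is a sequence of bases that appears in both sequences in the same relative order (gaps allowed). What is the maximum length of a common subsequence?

Pick G (s1 #1, s2 #2); then A (s1 #2, s2 #6); then T (s1 #3, s2 #7); then T (s1 #5, s2 #10); then C (s1 #6, s2 #11); then G (s1 #10, s2 #12); all 6 bases appear in both, in order. Since dp[11][12] = 6, nothing longer is possible.

6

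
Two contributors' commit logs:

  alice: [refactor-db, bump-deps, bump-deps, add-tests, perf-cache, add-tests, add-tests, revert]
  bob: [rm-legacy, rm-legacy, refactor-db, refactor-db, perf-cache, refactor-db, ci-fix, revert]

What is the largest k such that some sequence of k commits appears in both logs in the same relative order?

One common subsequence of length 3: refactor-db [1,4], then perf-cache [5,5], then revert [8,8]. Since dp[8][8] = 3, nothing longer is possible.

3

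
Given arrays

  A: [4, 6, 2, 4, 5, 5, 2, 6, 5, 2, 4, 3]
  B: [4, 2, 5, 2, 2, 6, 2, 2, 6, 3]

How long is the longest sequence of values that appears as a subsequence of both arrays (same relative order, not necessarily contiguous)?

7

Let dp[i][j] be the LCS length of the first i values of A and the first j values of B. dp[i][j] = dp[i-1][j-1]+1 when the i-th and j-th values match, else max(dp[i-1][j], dp[i][j-1]).
    ·  4  2  5  2  2  6  2  2  6  3
 ·  0  0  0  0  0  0  0  0  0  0  0
 4  0  1  1  1  1  1  1  1  1  1  1
 6  0  1  1  1  1  1  2  2  2  2  2
 2  0  1  2  2  2  2  2  3  3  3  3
 4  0  1  2  2  2  2  2  3  3  3  3
 5  0  1  2  3  3  3  3  3  3  3  3
 5  0  1  2  3  3  3  3  3  3  3  3
 2  0  1  2  3  4  4  4  4  4  4  4
 6  0  1  2  3  4  4  5  5  5  5  5
 5  0  1  2  3  4  4  5  5  5  5  5
 2  0  1  2  3  4  5  5  6  6  6  6
 4  0  1  2  3  4  5  5  6  6  6  6
 3  0  1  2  3  4  5  5  6  6  6  7
dp[12][10] = 7. One LCS (by backtracking along matches): 4, 2, 5, 2, 6, 2, 3.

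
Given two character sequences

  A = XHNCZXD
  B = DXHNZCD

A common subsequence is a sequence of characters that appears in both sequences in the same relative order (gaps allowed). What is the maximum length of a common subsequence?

One common subsequence of length 5: X at A[1]=B[2], H at A[2]=B[3], N at A[3]=B[4], C at A[4]=B[6], D at A[7]=B[7], and the DP table's final entry dp[7][7] is also 5, so no common subsequence is longer.

5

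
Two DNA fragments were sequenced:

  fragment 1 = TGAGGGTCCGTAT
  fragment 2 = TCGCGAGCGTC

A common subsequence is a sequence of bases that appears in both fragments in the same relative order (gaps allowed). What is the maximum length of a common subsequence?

Let dp[i][j] be the LCS length of the first i bases of fragment 1 and the first j bases of fragment 2. dp[i][j] = dp[i-1][j-1]+1 when the i-th and j-th bases match, else max(dp[i-1][j], dp[i][j-1]).
    ·  T  C  G  C  G  A  G  C  G  T  C
 ·  0  0  0  0  0  0  0  0  0  0  0  0
 T  0  1  1  1  1  1  1  1  1  1  1  1
 G  0  1  1  2  2  2  2  2  2  2  2  2
 A  0  1  1  2  2  2  3  3  3  3  3  3
 G  0  1  1  2  2  3  3  4  4  4  4  4
 G  0  1  1  2  2  3  3  4  4  5  5  5
 G  0  1  1  2  2  3  3  4  4  5  5  5
 T  0  1  1  2  2  3  3  4  4  5  6  6
 C  0  1  2  2  3  3  3  4  5  5  6  7
 C  0  1  2  2  3  3  3  4  5  5  6  7
 G  0  1  2  3  3  4  4  4  5  6  6  7
 T  0  1  2  3  3  4  4  4  5  6  7  7
 A  0  1  2  3  3  4  5  5  5  6  7  7
 T  0  1  2  3  3  4  5  5  5  6  7  7
dp[13][11] = 7. One LCS (by backtracking along matches): TGAGGTC.

7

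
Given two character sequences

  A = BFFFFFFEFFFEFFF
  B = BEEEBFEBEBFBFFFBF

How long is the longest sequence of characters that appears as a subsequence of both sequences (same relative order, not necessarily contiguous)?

Match B (A #1, B #5); then F (A #2, B #6); then E (A #8, B #9); then F (A #9, B #11); then F (A #10, B #13); then F (A #11, B #14); then F (A #13, B #15); then F (A #15, B #17) — 8 characters in the same relative order in both, and the DP table's final entry dp[15][17] is also 8, so no common subsequence is longer.

8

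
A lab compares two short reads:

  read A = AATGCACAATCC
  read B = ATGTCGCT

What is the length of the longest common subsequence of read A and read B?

Pick A (read A #2, read B #1) → T (read A #3, read B #2) → G (read A #4, read B #3) → C (read A #5, read B #5) → C (read A #7, read B #7) → T (read A #10, read B #8); all 6 bases appear in both, in order. Since dp[12][8] = 6, nothing longer is possible.

6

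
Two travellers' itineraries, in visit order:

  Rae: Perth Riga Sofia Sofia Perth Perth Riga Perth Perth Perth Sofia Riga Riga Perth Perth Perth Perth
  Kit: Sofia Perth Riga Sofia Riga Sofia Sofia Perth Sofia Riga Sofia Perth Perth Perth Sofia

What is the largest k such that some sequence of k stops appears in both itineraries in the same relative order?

Pick Perth (Rae #1, Kit #2); then Riga (Rae #2, Kit #5); then Sofia (Rae #3, Kit #6); then Sofia (Rae #4, Kit #7); then Perth (Rae #5, Kit #8); then Riga (Rae #7, Kit #10); then Perth (Rae #8, Kit #12); then Perth (Rae #9, Kit #13); then Perth (Rae #10, Kit #14); then Sofia (Rae #11, Kit #15); all 10 stops appear in both, in order. The LCS DP gives dp[17][15] = 10, so this is optimal.

10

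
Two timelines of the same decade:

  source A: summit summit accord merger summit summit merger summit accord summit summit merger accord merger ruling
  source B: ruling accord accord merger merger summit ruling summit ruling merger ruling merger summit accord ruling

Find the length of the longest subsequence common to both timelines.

8

Pick accord [3,3], merger [4,5], summit [5,6], summit [6,8], merger [7,12], summit [11,13], accord [13,14], ruling [15,15]; all 8 events appear in both, in order. dp[15][15] = 8 confirms this is the maximum.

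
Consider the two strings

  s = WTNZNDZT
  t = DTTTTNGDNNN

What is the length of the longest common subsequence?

Pick T [2,5], N [3,10], N [5,11]; all 3 characters appear in both, in order. The LCS DP gives dp[8][11] = 3, so this is optimal.

3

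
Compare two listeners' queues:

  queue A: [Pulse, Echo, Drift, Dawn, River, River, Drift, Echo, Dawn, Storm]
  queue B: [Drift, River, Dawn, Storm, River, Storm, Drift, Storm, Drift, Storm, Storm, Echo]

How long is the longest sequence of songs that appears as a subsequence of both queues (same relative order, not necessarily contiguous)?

Pick Drift at queue A[3]=queue B[1] → Dawn at queue A[4]=queue B[3] → River at queue A[5]=queue B[5] → Drift at queue A[7]=queue B[9] → Echo at queue A[8]=queue B[12]; all 5 songs appear in both, in order. The LCS DP gives dp[10][12] = 5, so this is optimal.

5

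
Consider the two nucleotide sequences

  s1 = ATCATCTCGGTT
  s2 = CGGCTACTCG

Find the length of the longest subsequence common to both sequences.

6

Let dp[i][j] be the LCS length of the first i bases of s1 and the first j bases of s2. dp[i][j] = dp[i-1][j-1]+1 when the i-th and j-th bases match, else max(dp[i-1][j], dp[i][j-1]).
    ·  C  G  G  C  T  A  C  T  C  G
 ·  0  0  0  0  0  0  0  0  0  0  0
 A  0  0  0  0  0  0  1  1  1  1  1
 T  0  0  0  0  0  1  1  1  2  2  2
 C  0  1  1  1  1  1  1  2  2  3  3
 A  0  1  1  1  1  1  2  2  2  3  3
 T  0  1  1  1  1  2  2  2  3  3  3
 C  0  1  1  1  2  2  2  3  3  4  4
 T  0  1  1  1  2  3  3  3  4  4  4
 C  0  1  1  1  2  3  3  4  4  5  5
 G  0  1  2  2  2  3  3  4  4  5  6
 G  0  1  2  3  3  3  3  4  4  5  6
 T  0  1  2  3  3  4  4  4  5  5  6
 T  0  1  2  3  3  4  4  4  5  5  6
dp[12][10] = 6. One LCS (by backtracking along matches): TACTCG.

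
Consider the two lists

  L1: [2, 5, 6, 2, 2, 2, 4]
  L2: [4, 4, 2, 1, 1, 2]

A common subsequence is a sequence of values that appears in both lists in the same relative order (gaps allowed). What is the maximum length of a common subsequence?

Match 2 at L1[1]=L2[3], then 2 at L1[6]=L2[6] — 2 values in the same relative order in both. dp[7][6] = 2 confirms this is the maximum.

2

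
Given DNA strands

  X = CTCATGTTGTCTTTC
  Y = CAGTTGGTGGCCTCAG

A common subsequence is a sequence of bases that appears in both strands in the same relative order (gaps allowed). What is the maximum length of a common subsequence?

Pick C (X #3, Y #1); then A (X #4, Y #2); then G (X #6, Y #3); then T (X #7, Y #4); then T (X #8, Y #5); then G (X #9, Y #7); then T (X #10, Y #8); then C (X #11, Y #12); then T (X #14, Y #13); then C (X #15, Y #14); all 10 bases appear in both, in order. The LCS DP gives dp[15][16] = 10, so this is optimal.

10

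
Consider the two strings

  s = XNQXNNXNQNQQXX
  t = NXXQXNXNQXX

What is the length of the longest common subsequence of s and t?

Pick X [1,3], Q [3,4], X [4,5], N [6,6], X [7,7], N [10,8], Q [12,9], X [13,10], X [14,11]; all 9 characters appear in both, in order. The LCS DP gives dp[14][11] = 9, so this is optimal.

9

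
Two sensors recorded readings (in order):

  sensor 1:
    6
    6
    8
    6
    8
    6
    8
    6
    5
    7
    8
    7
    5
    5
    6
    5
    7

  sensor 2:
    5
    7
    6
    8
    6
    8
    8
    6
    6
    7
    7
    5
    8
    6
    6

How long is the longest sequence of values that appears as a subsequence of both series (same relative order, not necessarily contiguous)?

Pick 6 (sensor 1 #1, sensor 2 #3) → 6 (sensor 1 #2, sensor 2 #5) → 8 (sensor 1 #3, sensor 2 #6) → 8 (sensor 1 #5, sensor 2 #7) → 6 (sensor 1 #6, sensor 2 #8) → 6 (sensor 1 #8, sensor 2 #9) → 7 (sensor 1 #10, sensor 2 #10) → 7 (sensor 1 #12, sensor 2 #11) → 5 (sensor 1 #13, sensor 2 #12) → 6 (sensor 1 #15, sensor 2 #15); all 10 values appear in both, in order. Since dp[17][15] = 10, nothing longer is possible.

10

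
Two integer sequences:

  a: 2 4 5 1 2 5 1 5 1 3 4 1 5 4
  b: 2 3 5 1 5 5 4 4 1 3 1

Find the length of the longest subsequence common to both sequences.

Pick 2 at a[1]=b[1]; then 5 at a[3]=b[3]; then 1 at a[4]=b[4]; then 5 at a[6]=b[5]; then 5 at a[8]=b[6]; then 1 at a[9]=b[9]; then 3 at a[10]=b[10]; then 1 at a[12]=b[11]; all 8 values appear in both, in order. The LCS DP gives dp[14][11] = 8, so this is optimal.

8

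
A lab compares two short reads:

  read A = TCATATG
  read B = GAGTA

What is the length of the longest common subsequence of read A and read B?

3

Pick A (read A #3, read B #2), then T (read A #4, read B #4), then A (read A #5, read B #5); all 3 bases appear in both, in order. Since dp[7][5] = 3, nothing longer is possible.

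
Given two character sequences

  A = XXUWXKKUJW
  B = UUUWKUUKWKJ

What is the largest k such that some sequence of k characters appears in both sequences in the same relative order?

Pick U (A #3, B #3), W (A #4, B #4), K (A #6, B #8), K (A #7, B #10), J (A #9, B #11); all 5 characters appear in both, in order. The LCS DP gives dp[10][11] = 5, so this is optimal.

5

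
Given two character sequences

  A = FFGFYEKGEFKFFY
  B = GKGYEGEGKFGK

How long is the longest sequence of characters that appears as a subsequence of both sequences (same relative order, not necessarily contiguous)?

One common subsequence of length 7: G [3,3], Y [5,4], E [6,5], G [8,6], E [9,7], F [10,10], K [11,12]. Since dp[14][12] = 7, nothing longer is possible.

7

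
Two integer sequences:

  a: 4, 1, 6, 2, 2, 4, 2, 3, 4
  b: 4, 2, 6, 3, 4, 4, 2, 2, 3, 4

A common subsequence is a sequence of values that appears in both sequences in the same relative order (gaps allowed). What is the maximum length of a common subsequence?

Let dp[i][j] be the LCS length of the first i values of a and the first j values of b. dp[i][j] = dp[i-1][j-1]+1 when the i-th and j-th values match, else max(dp[i-1][j], dp[i][j-1]).
    ·  4  2  6  3  4  4  2  2  3  4
 ·  0  0  0  0  0  0  0  0  0  0  0
 4  0  1  1  1  1  1  1  1  1  1  1
 1  0  1  1  1  1  1  1  1  1  1  1
 6  0  1  1  2  2  2  2  2  2  2  2
 2  0  1  2  2  2  2  2  3  3  3  3
 2  0  1  2  2  2  2  2  3  4  4  4
 4  0  1  2  2  2  3  3  3  4  4  5
 2  0  1  2  2  2  3  3  4  4  4  5
 3  0  1  2  2  3  3  3  4  4  5  5
 4  0  1  2  2  3  4  4  4  4  5  6
dp[9][10] = 6. One LCS (by backtracking along matches): 4, 6, 2, 2, 3, 4.

6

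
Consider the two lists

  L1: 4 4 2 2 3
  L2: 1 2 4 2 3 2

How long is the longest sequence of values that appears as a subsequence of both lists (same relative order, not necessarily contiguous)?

3

One common subsequence of length 3: 4 at L1[2]=L2[3] → 2 at L1[3]=L2[4] → 2 at L1[4]=L2[6]. dp[5][6] = 3 confirms this is the maximum.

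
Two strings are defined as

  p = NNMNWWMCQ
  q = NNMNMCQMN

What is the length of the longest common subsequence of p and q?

Let dp[i][j] be the LCS length of the first i characters of p and the first j characters of q. dp[i][j] = dp[i-1][j-1]+1 when the i-th and j-th characters match, else max(dp[i-1][j], dp[i][j-1]).
    ·  N  N  M  N  M  C  Q  M  N
 ·  0  0  0  0  0  0  0  0  0  0
 N  0  1  1  1  1  1  1  1  1  1
 N  0  1  2  2  2  2  2  2  2  2
 M  0  1  2  3  3  3  3  3  3  3
 N  0  1  2  3  4  4  4  4  4  4
 W  0  1  2  3  4  4  4  4  4  4
 W  0  1  2  3  4  4  4  4  4  4
 M  0  1  2  3  4  5  5  5  5  5
 C  0  1  2  3  4  5  6  6  6  6
 Q  0  1  2  3  4  5  6  7  7  7
dp[9][9] = 7. One LCS (by backtracking along matches): NNMNMCQ.

7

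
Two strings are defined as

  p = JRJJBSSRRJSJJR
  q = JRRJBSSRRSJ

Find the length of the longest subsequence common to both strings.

Taking J (p #1, q #1), then R (p #2, q #3), then J (p #4, q #4), then B (p #5, q #5), then S (p #6, q #6), then S (p #7, q #7), then R (p #8, q #8), then R (p #9, q #9), then S (p #11, q #10), then J (p #13, q #11) gives a common subsequence of length 10. Since dp[14][11] = 10, nothing longer is possible.

10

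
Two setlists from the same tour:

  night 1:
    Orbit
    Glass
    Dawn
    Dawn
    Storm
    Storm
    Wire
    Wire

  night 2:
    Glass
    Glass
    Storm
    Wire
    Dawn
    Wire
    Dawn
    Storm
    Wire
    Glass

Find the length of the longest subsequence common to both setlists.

5

One common subsequence of length 5: Glass [2,2] → Dawn [3,5] → Dawn [4,7] → Storm [6,8] → Wire [7,9]. The LCS DP gives dp[8][10] = 5, so this is optimal.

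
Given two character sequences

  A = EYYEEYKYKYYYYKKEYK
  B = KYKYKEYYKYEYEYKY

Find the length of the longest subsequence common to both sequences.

11

Pick Y (A #2, B #2) → Y (A #3, B #4) → E (A #5, B #6) → Y (A #6, B #7) → Y (A #8, B #8) → K (A #9, B #9) → Y (A #10, B #10) → Y (A #11, B #12) → Y (A #13, B #14) → K (A #15, B #15) → Y (A #17, B #16); all 11 characters appear in both, in order, and the DP table's final entry dp[18][16] is also 11, so no common subsequence is longer.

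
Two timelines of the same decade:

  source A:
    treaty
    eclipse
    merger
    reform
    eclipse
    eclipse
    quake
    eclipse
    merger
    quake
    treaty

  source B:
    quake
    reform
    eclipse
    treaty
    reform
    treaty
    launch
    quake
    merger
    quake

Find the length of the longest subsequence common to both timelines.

5

Taking treaty at source A[1]=source B[4]; then reform at source A[4]=source B[5]; then quake at source A[7]=source B[8]; then merger at source A[9]=source B[9]; then quake at source A[10]=source B[10] gives a common subsequence of length 5. Since dp[11][10] = 5, nothing longer is possible.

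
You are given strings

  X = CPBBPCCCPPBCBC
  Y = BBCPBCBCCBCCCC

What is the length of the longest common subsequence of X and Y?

Taking C at X[1]=Y[3] → P at X[2]=Y[4] → B at X[3]=Y[5] → B at X[4]=Y[7] → C at X[6]=Y[9] → C at X[7]=Y[11] → C at X[8]=Y[12] → C at X[12]=Y[13] → C at X[14]=Y[14] gives a common subsequence of length 9. Since dp[14][14] = 9, nothing longer is possible.

9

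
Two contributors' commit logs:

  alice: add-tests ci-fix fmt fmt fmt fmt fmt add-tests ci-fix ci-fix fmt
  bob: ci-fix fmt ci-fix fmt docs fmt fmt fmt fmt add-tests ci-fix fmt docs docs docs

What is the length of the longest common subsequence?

Pick ci-fix at alice[2]=bob[3]; then fmt at alice[3]=bob[4]; then fmt at alice[4]=bob[6]; then fmt at alice[5]=bob[7]; then fmt at alice[6]=bob[8]; then fmt at alice[7]=bob[9]; then add-tests at alice[8]=bob[10]; then ci-fix at alice[10]=bob[11]; then fmt at alice[11]=bob[12]; all 9 commits appear in both, in order. The LCS DP gives dp[11][15] = 9, so this is optimal.

9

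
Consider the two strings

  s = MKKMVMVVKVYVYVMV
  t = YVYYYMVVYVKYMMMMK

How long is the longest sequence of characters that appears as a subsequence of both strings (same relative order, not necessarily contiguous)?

One common subsequence of length 8: V (s #5, t #2); then M (s #6, t #6); then V (s #8, t #7); then V (s #10, t #8); then Y (s #11, t #9); then V (s #12, t #10); then Y (s #13, t #12); then M (s #15, t #16). The LCS DP gives dp[16][17] = 8, so this is optimal.

8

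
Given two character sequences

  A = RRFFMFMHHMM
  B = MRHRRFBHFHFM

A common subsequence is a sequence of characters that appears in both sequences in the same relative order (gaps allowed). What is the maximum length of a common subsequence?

Let dp[i][j] be the LCS length of the first i characters of A and the first j characters of B. dp[i][j] = dp[i-1][j-1]+1 when the i-th and j-th characters match, else max(dp[i-1][j], dp[i][j-1]).
    ·  M  R  H  R  R  F  B  H  F  H  F  M
 ·  0  0  0  0  0  0  0  0  0  0  0  0  0
 R  0  0  1  1  1  1  1  1  1  1  1  1  1
 R  0  0  1  1  2  2  2  2  2  2  2  2  2
 F  0  0  1  1  2  2  3  3  3  3  3  3  3
 F  0  0  1  1  2  2  3  3  3  4  4  4  4
 M  0  1  1  1  2  2  3  3  3  4  4  4  5
 F  0  1  1  1  2  2  3  3  3  4  4  5  5
 M  0  1  1  1  2  2  3  3  3  4  4  5  6
 H  0  1  1  2  2  2  3  3  4  4  5  5  6
 H  0  1  1  2  2  2  3  3  4  4  5  5  6
 M  0  1  1  2  2  2  3  3  4  4  5  5  6
 M  0  1  1  2  2  2  3  3  4  4  5  5  6
dp[11][12] = 6. One LCS (by backtracking along matches): RRFFFM.

6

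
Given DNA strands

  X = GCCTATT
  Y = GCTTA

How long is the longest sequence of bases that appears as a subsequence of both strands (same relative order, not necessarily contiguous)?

4

Taking G at X[1]=Y[1], C at X[2]=Y[2], T at X[4]=Y[4], A at X[5]=Y[5] gives a common subsequence of length 4, and the DP table's final entry dp[7][5] is also 4, so no common subsequence is longer.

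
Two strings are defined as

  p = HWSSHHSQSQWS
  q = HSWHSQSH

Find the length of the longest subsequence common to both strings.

Let dp[i][j] be the LCS length of the first i characters of p and the first j characters of q. dp[i][j] = dp[i-1][j-1]+1 when the i-th and j-th characters match, else max(dp[i-1][j], dp[i][j-1]).
    ·  H  S  W  H  S  Q  S  H
 ·  0  0  0  0  0  0  0  0  0
 H  0  1  1  1  1  1  1  1  1
 W  0  1  1  2  2  2  2  2  2
 S  0  1  2  2  2  3  3  3  3
 S  0  1  2  2  2  3  3  4  4
 H  0  1  2  2  3  3  3  4  5
 H  0  1  2  2  3  3  3  4  5
 S  0  1  2  2  3  4  4  4  5
 Q  0  1  2  2  3  4  5  5  5
 S  0  1  2  2  3  4  5  6  6
 Q  0  1  2  2  3  4  5  6  6
 W  0  1  2  3  3  4  5  6  6
 S  0  1  2  3  3  4  5  6  6
dp[12][8] = 6. One LCS (by backtracking along matches): HWHSQS.

6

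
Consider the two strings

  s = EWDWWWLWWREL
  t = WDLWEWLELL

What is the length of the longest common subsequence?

7

One common subsequence of length 7: W at s[2]=t[1] → D at s[3]=t[2] → W at s[4]=t[4] → W at s[6]=t[6] → L at s[7]=t[7] → E at s[11]=t[8] → L at s[12]=t[10]. dp[12][10] = 7 confirms this is the maximum.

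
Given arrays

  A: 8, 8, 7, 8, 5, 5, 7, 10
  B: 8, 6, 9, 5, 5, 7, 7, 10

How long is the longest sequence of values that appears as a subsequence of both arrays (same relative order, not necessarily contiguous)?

5

Match 8 at A[1]=B[1] → 5 at A[5]=B[4] → 5 at A[6]=B[5] → 7 at A[7]=B[7] → 10 at A[8]=B[8] — 5 values in the same relative order in both. dp[8][8] = 5 confirms this is the maximum.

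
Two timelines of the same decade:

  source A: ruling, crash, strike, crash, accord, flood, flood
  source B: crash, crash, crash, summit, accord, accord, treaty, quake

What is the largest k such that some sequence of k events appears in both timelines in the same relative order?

3

One common subsequence of length 3: crash (source A #2, source B #2) → crash (source A #4, source B #3) → accord (source A #5, source B #6). The LCS DP gives dp[7][8] = 3, so this is optimal.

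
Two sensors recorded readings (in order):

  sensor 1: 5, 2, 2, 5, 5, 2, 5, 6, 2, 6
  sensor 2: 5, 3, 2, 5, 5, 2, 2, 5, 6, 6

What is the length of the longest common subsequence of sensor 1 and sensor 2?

Match 5 [1,1]; then 2 [3,3]; then 5 [4,4]; then 5 [5,5]; then 2 [6,7]; then 5 [7,8]; then 6 [8,9]; then 6 [10,10] — 8 values in the same relative order in both. The LCS DP gives dp[10][10] = 8, so this is optimal.

8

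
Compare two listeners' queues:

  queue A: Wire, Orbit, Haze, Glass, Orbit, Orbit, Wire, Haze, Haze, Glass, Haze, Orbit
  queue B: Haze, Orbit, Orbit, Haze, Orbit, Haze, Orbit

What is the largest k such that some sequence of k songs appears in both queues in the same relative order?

6

Pick Haze [3,1] → Orbit [5,2] → Orbit [6,3] → Haze [8,4] → Haze [11,6] → Orbit [12,7]; all 6 songs appear in both, in order. Since dp[12][7] = 6, nothing longer is possible.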